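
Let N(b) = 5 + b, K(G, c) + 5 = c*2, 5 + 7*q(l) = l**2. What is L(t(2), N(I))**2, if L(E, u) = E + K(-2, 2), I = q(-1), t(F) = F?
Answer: 1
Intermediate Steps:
q(l) = -5/7 + l**2/7
I = -4/7 (I = -5/7 + (1/7)*(-1)**2 = -5/7 + (1/7)*1 = -5/7 + 1/7 = -4/7 ≈ -0.57143)
K(G, c) = -5 + 2*c (K(G, c) = -5 + c*2 = -5 + 2*c)
L(E, u) = -1 + E (L(E, u) = E + (-5 + 2*2) = E + (-5 + 4) = E - 1 = -1 + E)
L(t(2), N(I))**2 = (-1 + 2)**2 = 1**2 = 1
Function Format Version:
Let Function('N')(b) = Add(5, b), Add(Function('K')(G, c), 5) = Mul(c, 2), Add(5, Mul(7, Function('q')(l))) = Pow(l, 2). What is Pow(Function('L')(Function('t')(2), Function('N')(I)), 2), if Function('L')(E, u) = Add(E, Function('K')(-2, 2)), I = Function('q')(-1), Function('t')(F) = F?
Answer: 1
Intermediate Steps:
Function('q')(l) = Add(Rational(-5, 7), Mul(Rational(1, 7), Pow(l, 2)))
I = Rational(-4, 7) (I = Add(Rational(-5, 7), Mul(Rational(1, 7), Pow(-1, 2))) = Add(Rational(-5, 7), Mul(Rational(1, 7), 1)) = Add(Rational(-5, 7), Rational(1, 7)) = Rational(-4, 7) ≈ -0.57143)
Function('K')(G, c) = Add(-5, Mul(2, c)) (Function('K')(G, c) = Add(-5, Mul(c, 2)) = Add(-5, Mul(2, c)))
Function('L')(E, u) = Add(-1, E) (Function('L')(E, u) = Add(E, Add(-5, Mul(2, 2))) = Add(E, Add(-5, 4)) = Add(E, -1) = Add(-1, E))
Pow(Function('L')(Function('t')(2), Function('N')(I)), 2) = Pow(Add(-1, 2), 2) = Pow(1, 2) = 1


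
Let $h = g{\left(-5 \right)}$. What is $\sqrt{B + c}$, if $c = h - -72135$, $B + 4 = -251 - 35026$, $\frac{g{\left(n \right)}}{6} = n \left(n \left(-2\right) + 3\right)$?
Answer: $4 \sqrt{2279} \approx 190.96$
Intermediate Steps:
$g{\left(n \right)} = 6 n \left(3 - 2 n\right)$ ($g{\left(n \right)} = 6 n \left(n \left(-2\right) + 3\right) = 6 n \left(- 2 n + 3\right) = 6 n \left(3 - 2 n\right)$)
$B = -35281$ ($B = -4 - 35277 = -35281$)
$h = -390$ ($h = 6 \left(-5\right) \left(3 - -10\right) = 6 \left(-5\right) \left(3 + 10\right) = 6 \left(-5\right) 13 = -390$)
$c = 71745$ ($c = -390 - -72135 = -390 + 72135 = 71745$)
$\sqrt{B + c} = \sqrt{-35281 + 71745} = \sqrt{36464} = 4 \sqrt{2279}$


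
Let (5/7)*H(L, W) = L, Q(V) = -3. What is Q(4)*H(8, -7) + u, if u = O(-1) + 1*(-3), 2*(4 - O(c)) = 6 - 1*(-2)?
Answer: -183/5 ≈ -36.600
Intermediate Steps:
H(L, W) = 7*L/5
O(c) = 0 (O(c) = 4 - (6 - 1*(-2))/2 = 4 - (6 + 2)/2 = 4 - ½*8 = 4 - 4 = 0)
u = -3 (u = 0 + 1*(-3) = 0 - 3 = -3)
Q(4)*H(8, -7) + u = -21*8/5 - 3 = -3*56/5 - 3 = -168/5 - 3 = -183/5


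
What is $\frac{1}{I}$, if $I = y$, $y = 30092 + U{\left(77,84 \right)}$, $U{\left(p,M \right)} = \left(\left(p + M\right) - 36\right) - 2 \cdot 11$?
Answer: $\frac{1}{30195} \approx 3.3118 \cdot 10^{-5}$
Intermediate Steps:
$U{\left(p,M \right)} = -58 + M + p$ ($U{\left(p,M \right)} = \left(\left(M + p\right) - 36\right) - 22 = \left(-36 + M + p\right) - 22 = -58 + M + p$)
$y = 30195$ ($y = 30092 + \left(-58 + 84 + 77\right) = 30092 + 103 = 30195$)
$I = 30195$
$\frac{1}{I} = \frac{1}{30195}$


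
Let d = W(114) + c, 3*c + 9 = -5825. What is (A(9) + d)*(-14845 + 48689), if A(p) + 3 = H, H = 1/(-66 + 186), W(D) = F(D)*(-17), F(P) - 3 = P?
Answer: -3996967939/30 ≈ -1.3323e+8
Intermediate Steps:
c = -5834/3 (c = -3 + (⅓)*(-5825) = -3 - 5825/3 = -5834/3 ≈ -1944.7)
F(P) = 3 + P
W(D) = -51 - 17*D (W(D) = (3 + D)*(-17) = -51 - 17*D)
H = 1/120 ≈ 0.0083333
A(p) = -359/120 (A(p) = -3 + 1/120 = -359/120)
d = -11801/3 (d = (-51 - 17*114) - 5834/3 = (-51 - 1938) - 5834/3 = -1989 - 5834/3 = -11801/3 ≈ -3933.7)
(A(9) + d)*(-14845 + 48689) = (-359/120 - 11801/3)*(-14845 + 48689) = -472399/120*33844 = -3996967939/30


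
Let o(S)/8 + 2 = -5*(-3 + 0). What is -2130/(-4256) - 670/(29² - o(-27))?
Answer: -9565/23408 ≈ -0.40862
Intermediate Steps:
o(S) = 104 (o(S) = -16 + 8*(-5*(-3 + 0)) = -16 + 8*(-5*(-3)) = -16 + 8*15 = -16 + 120 = 104)
-2130/(-4256) - 670/(29² - o(-27)) = -2130/(-4256) - 670/(29² - 1*104) = -2130*(-1/4256) - 670/(841 - 104) = 1065/2128 - 670/737 = 1065/2128 - 670*1/737 = 1065/2128 - 10/11 = -9565/23408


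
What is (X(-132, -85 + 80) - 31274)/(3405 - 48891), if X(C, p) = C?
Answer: 15703/22743 ≈ 0.69045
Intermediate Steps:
(X(-132, -85 + 80) - 31274)/(3405 - 48891) = (-132 - 31274)/(3405 - 48891) = -31406/(-45486) = -31406*(-1/45486) = 15703/22743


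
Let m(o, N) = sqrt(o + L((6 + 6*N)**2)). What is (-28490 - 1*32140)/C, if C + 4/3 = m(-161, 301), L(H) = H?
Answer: -727560/29548631 - 545670*sqrt(3283183)/29548631 ≈ -33.486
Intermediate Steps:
m(o, N) = sqrt(o + (6 + 6*N)**2)
C = -4/3 + sqrt(3283183) (C = -4/3 + sqrt(-161 + 36*(1 + 301)**2) = -4/3 + sqrt(-161 + 36*302**2) = -4/3 + sqrt(-161 + 36*91204) = -4/3 + sqrt(-161 + 3283344) = -4/3 + sqrt(3283183) ≈ 1810.6)
(-28490 - 1*32140)/C = (-28490 - 1*32140)/(-4/3 + sqrt(3283183)) = (-28490 - 32140)/(-4/3 + sqrt(3283183)) = -60630/(-4/3 + sqrt(3283183))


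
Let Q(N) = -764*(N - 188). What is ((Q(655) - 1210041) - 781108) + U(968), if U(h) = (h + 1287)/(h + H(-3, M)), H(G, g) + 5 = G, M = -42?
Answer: -450803453/192 ≈ -2.3479e+6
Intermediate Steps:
H(G, g) = -5 + G
Q(N) = 143632 - 764*N (Q(N) = -764*(-188 + N) = 143632 - 764*N)
U(h) = (1287 + h)/(-8 + h) (U(h) = (h + 1287)/(h + (-5 - 3)) = (1287 + h)/(h - 8) = (1287 + h)/(-8 + h))
((Q(655) - 1210041) - 781108) + U(968) = (((143632 - 764*655) - 1210041) - 781108) + (1287 + 968)/(-8 + 968) = (((143632 - 500420) - 1210041) - 781108) + 2255/960 = ((-356788 - 1210041) - 781108) + (1/960)*2255 = (-1566829 - 781108) + 451/192 = -2347937 + 451/192 = -450803453/192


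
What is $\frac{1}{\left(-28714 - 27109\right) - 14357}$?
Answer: $- \frac{1}{70180} \approx -1.4249 \cdot 10^{-5}$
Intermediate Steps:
$\frac{1}{\left(-28714 - 27109\right) - 14357} = \frac{1}{-55823 - 14357} = \frac{1}{-70180} = - \frac{1}{70180}$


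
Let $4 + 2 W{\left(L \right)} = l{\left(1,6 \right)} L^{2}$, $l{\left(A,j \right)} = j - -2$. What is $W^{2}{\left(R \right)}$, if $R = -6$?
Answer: $20164$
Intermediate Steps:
$l{\left(A,j \right)} = 2 + j$ ($l{\left(A,j \right)} = j + 2 = 2 + j$)
$W{\left(L \right)} = -2 + 4 L^{2}$ ($W{\left(L \right)} = -2 + \frac{\left(2 + 6\right) L^{2}}{2} = -2 + \frac{8 L^{2}}{2} = -2 + 4 L^{2}$)
$W^{2}{\left(R \right)} = \left(-2 + 4 \left(-6\right)^{2}\right)^{2} = \left(-2 + 4 \cdot 36\right)^{2} = \left(-2 + 144\right)^{2} = 142^{2} = 20164$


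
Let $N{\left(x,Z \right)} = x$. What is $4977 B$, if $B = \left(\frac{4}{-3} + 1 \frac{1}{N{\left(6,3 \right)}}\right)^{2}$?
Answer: $\frac{27097}{4} \approx 6774.3$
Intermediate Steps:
$B = \frac{49}{36}$ ($B = \left(\frac{4}{-3} + 1 \cdot \frac{1}{6}\right)^{2} = \left(4 \left(- \frac{1}{3}\right) + 1 \cdot \frac{1}{6}\right)^{2} = \left(- \frac{4}{3} + \frac{1}{6}\right)^{2} = \left(- \frac{7}{6}\right)^{2} = \frac{49}{36} \approx 1.3611$)
$4977 B = 4977 \cdot \frac{49}{36} = \frac{27097}{4}$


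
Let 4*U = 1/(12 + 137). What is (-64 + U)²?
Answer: 1454888449/355216 ≈ 4095.8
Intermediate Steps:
U = 1/596 (U = 1/(4*(12 + 137)) = (¼)/149 = (¼)*(1/149) = 1/596 ≈ 0.0016779)
(-64 + U)² = (-64 + 1/596)² = (-38143/596)² = 1454888449/355216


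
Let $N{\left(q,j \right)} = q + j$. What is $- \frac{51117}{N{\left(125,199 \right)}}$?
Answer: $- \frac{17039}{108} \approx -157.77$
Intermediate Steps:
$N{\left(q,j \right)} = j + q$
$- \frac{51117}{N{\left(125,199 \right)}} = - \frac{51117}{199 + 125} = - \frac{51117}{324} = \left(-51117\right) \frac{1}{324} = - \frac{17039}{108}$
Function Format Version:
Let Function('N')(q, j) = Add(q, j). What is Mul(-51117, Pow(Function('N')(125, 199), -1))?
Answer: Rational(-17039, 108) ≈ -157.77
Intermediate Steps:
Function('N')(q, j) = Add(j, q)
Mul(-51117, Pow(Function('N')(125, 199), -1)) = Mul(-51117, Pow(Add(199, 125), -1)) = Mul(-51117, Pow(324, -1)) = Mul(-51117, Rational(1, 324)) = Rational(-17039, 108)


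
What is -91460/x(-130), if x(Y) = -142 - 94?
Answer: 22865/59 ≈ 387.54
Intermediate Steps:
x(Y) = -236
-91460/x(-130) = -91460/(-236) = -91460*(-1/236) = 22865/59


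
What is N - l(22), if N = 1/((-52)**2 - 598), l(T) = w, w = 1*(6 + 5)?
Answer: -23165/2106 ≈ -11.000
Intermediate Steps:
w = 11 (w = 1*11 = 11)
l(T) = 11
N = 1/2106 (N = 1/(2704 - 598) = 1/2106 ≈ 0.00047483)
N - l(22) = 1/2106 - 1*11 = 1/2106 - 11 = -23165/2106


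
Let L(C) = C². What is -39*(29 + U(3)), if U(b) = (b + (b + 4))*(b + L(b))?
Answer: -5811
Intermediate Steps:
U(b) = (4 + 2*b)*(b + b²) (U(b) = (b + (b + 4))*(b + b²) = (b + (4 + b))*(b + b²) = (4 + 2*b)*(b + b²))
-39*(29 + U(3)) = -39*(29 + 2*3*(2 + 3² + 3*3)) = -39*(29 + 2*3*(2 + 9 + 9)) = -39*(29 + 2*3*20) = -39*(29 + 120) = -39*149 = -5811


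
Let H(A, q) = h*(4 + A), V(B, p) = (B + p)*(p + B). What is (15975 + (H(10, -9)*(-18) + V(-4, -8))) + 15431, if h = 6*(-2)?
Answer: 34574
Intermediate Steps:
V(B, p) = (B + p)**2 (V(B, p) = (B + p)*(B + p) = (B + p)**2)
h = -12
H(A, q) = -48 - 12*A (H(A, q) = -12*(4 + A) = -48 - 12*A)
(15975 + (H(10, -9)*(-18) + V(-4, -8))) + 15431 = (15975 + ((-48 - 12*10)*(-18) + (-4 - 8)**2)) + 15431 = (15975 + ((-48 - 120)*(-18) + (-12)**2)) + 15431 = (15975 + (-168*(-18) + 144)) + 15431 = (15975 + (3024 + 144)) + 15431 = (15975 + 3168) + 15431 = 19143 + 15431 = 34574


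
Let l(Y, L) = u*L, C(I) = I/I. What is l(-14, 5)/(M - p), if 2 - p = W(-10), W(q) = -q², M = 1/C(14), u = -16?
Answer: 80/101 ≈ 0.79208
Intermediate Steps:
C(I) = 1
M = 1 (M = 1/1 = 1)
p = 102 (p = 2 - (-1)*(-10)² = 2 - (-1)*100 = 2 - 1*(-100) = 2 + 100 = 102)
l(Y, L) = -16*L
l(-14, 5)/(M - p) = (-16*5)/(1 - 1*102) = -80/(1 - 102) = -80/(-101) = -80*(-1/101) = 80/101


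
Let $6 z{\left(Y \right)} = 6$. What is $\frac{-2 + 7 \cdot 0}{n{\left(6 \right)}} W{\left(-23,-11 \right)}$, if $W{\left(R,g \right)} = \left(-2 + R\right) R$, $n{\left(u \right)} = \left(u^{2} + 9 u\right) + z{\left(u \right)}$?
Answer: $- \frac{1150}{91} \approx -12.637$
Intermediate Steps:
$z{\left(Y \right)} = 1$ ($z{\left(Y \right)} = \frac{1}{6} \cdot 6 = 1$)
$n{\left(u \right)} = 1 + u^{2} + 9 u$ ($n{\left(u \right)} = \left(u^{2} + 9 u\right) + 1 = 1 + u^{2} + 9 u$)
$W{\left(R,g \right)} = R \left(-2 + R\right)$
$\frac{-2 + 7 \cdot 0}{n{\left(6 \right)}} W{\left(-23,-11 \right)} = \frac{-2 + 7 \cdot 0}{1 + 6^{2} + 9 \cdot 6} \left(- 23 \left(-2 - 23\right)\right) = \frac{-2 + 0}{1 + 36 + 54} \left(\left(-23\right) \left(-25\right)\right) = - \frac{2}{91} \cdot 575 = \left(-2\right) \frac{1}{91} \cdot 575 = \left(- \frac{2}{91}\right) 575 = - \frac{1150}{91}$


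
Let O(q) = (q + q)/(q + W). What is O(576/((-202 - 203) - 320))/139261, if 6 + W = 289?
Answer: -1152/28492661339 ≈ -4.0431e-8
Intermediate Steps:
W = 283 (W = -6 + 289 = 283)
O(q) = 2*q/(283 + q) (O(q) = (q + q)/(q + 283) = (2*q)/(283 + q) = 2*q/(283 + q))
O(576/((-202 - 203) - 320))/139261 = (2*(576/((-202 - 203) - 320))/(283 + 576/((-202 - 203) - 320)))/139261 = (2*(576/(-405 - 320))/(283 + 576/(-405 - 320)))*(1/139261) = (2*(576/(-725))/(283 + 576/(-725)))*(1/139261) = (2*(576*(-1/725))/(283 + 576*(-1/725)))*(1/139261) = (2*(-576/725)/(283 - 576/725))*(1/139261) = (2*(-576/725)/(204599/725))*(1/139261) = (2*(-576/725)*(725/204599))*(1/139261) = -1152/204599*1/139261 = -1152/28492661339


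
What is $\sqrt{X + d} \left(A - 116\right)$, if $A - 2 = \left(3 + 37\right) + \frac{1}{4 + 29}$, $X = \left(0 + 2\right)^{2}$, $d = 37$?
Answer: $- \frac{2441 \sqrt{41}}{33} \approx -473.64$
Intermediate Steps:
$X = 4$ ($X = 2^{2} = 4$)
$A = \frac{1387}{33}$ ($A = 2 + \left(\left(3 + 37\right) + \frac{1}{4 + 29}\right) = 2 + \left(40 + \frac{1}{33}\right) = 2 + \frac{1321}{33} = \frac{1387}{33} \approx 42.03$)
$\sqrt{X + d} \left(A - 116\right) = \sqrt{4 + 37} \left(\frac{1387}{33} - 116\right) = \sqrt{41} \left(\frac{1387}{33} - 116\right) = \sqrt{41} \left(- \frac{2441}{33}\right) = - \frac{2441 \sqrt{41}}{33}$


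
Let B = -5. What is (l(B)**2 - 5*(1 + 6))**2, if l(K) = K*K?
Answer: 348100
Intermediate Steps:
l(K) = K**2
(l(B)**2 - 5*(1 + 6))**2 = (((-5)**2)**2 - 5*(1 + 6))**2 = (25**2 - 5*7)**2 = (625 - 35)**2 = 590**2 = 348100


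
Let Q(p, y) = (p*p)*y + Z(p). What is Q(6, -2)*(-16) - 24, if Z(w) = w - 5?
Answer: 1112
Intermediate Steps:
Z(w) = -5 + w
Q(p, y) = -5 + p + y*p**2 (Q(p, y) = (p*p)*y + (-5 + p) = p**2*y + (-5 + p) = y*p**2 + (-5 + p) = -5 + p + y*p**2)
Q(6, -2)*(-16) - 24 = (-5 + 6 - 2*6**2)*(-16) - 24 = (-5 + 6 - 2*36)*(-16) - 24 = (-5 + 6 - 72)*(-16) - 24 = -71*(-16) - 24 = 1136 - 24 = 1112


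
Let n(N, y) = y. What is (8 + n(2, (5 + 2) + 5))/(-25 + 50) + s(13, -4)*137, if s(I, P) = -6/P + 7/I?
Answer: 36409/130 ≈ 280.07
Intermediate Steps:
(8 + n(2, (5 + 2) + 5))/(-25 + 50) + s(13, -4)*137 = (8 + ((5 + 2) + 5))/(-25 + 50) + (-6/(-4) + 7/13)*137 = (8 + (7 + 5))/25 + (-6*(-¼) + 7*(1/13))*137 = (8 + 12)*(1/25) + (3/2 + 7/13)*137 = 20*(1/25) + (53/26)*137 = ⅘ + 7261/26 = 36409/130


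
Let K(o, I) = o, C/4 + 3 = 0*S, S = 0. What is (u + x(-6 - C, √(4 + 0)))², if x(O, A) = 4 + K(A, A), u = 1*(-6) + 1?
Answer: 1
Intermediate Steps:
C = -12 (C = -12 + 4*(0*0) = -12 + 4*0 = -12 + 0 = -12)
u = -5 (u = -6 + 1 = -5)
x(O, A) = 4 + A
(u + x(-6 - C, √(4 + 0)))² = (-5 + (4 + √(4 + 0)))² = (-5 + (4 + √4))² = (-5 + (4 + 2))² = (-5 + 6)² = 1² = 1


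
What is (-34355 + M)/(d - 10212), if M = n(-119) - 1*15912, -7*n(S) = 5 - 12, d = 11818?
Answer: -25133/803 ≈ -31.299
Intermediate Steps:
n(S) = 1 (n(S) = -(5 - 12)/7 = -⅐*(-7) = 1)
M = -15911 (M = 1 - 1*15912 = 1 - 15912 = -15911)
(-34355 + M)/(d - 10212) = (-34355 - 15911)/(11818 - 10212) = -50266/1606 = -50266*1/1606 = -25133/803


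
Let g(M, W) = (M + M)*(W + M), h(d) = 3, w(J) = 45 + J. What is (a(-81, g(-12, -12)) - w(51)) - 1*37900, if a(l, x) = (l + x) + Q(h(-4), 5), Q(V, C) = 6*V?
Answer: -37483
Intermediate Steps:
g(M, W) = 2*M*(M + W) (g(M, W) = (2*M)*(M + W) = 2*M*(M + W))
a(l, x) = 18 + l + x (a(l, x) = (l + x) + 6*3 = (l + x) + 18 = 18 + l + x)
(a(-81, g(-12, -12)) - w(51)) - 1*37900 = ((18 - 81 + 2*(-12)*(-12 - 12)) - (45 + 51)) - 1*37900 = ((18 - 81 + 2*(-12)*(-24)) - 1*96) - 37900 = ((18 - 81 + 576) - 96) - 37900 = (513 - 96) - 37900 = 417 - 37900 = -37483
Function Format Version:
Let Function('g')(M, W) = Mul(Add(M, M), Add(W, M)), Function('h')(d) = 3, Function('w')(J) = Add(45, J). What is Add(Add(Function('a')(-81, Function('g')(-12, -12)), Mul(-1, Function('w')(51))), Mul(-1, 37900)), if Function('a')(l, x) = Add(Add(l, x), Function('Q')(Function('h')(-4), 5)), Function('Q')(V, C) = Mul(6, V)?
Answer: -37483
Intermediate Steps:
Function('g')(M, W) = Mul(2, M, Add(M, W)) (Function('g')(M, W) = Mul(Mul(2, M), Add(M, W)) = Mul(2, M, Add(M, W)))
Function('a')(l, x) = Add(18, l, x) (Function('a')(l, x) = Add(Add(l, x), Mul(6, 3)) = Add(Add(l, x), 18) = Add(18, l, x))
Add(Add(Function('a')(-81, Function('g')(-12, -12)), Mul(-1, Function('w')(51))), Mul(-1, 37900)) = Add(Add(Add(18, -81, Mul(2, -12, Add(-12, -12))), Mul(-1, Add(45, 51))), Mul(-1, 37900)) = Add(Add(Add(18, -81, Mul(2, -12, -24)), Mul(-1, 96)), -37900) = Add(Add(Add(18, -81, 576), -96), -37900) = Add(Add(513, -96), -37900) = Add(417, -37900) = -37483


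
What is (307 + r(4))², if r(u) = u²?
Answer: 104329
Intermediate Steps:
(307 + r(4))² = (307 + 4²)² = (307 + 16)² = 323² = 104329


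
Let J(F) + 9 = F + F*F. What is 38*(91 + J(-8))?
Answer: 5244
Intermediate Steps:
J(F) = -9 + F + F² (J(F) = -9 + (F + F*F) = -9 + (F + F²) = -9 + F + F²)
38*(91 + J(-8)) = 38*(91 + (-9 - 8 + (-8)²)) = 38*(91 + (-9 - 8 + 64)) = 38*(91 + 47) = 38*138 = 5244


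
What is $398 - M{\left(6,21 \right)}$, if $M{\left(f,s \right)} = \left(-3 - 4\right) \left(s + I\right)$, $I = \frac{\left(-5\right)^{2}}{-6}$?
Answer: $\frac{3095}{6} \approx 515.83$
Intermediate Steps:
$I = - \frac{25}{6}$ ($I = 25 \left(- \frac{1}{6}\right) = - \frac{25}{6} \approx -4.1667$)
$M{\left(f,s \right)} = \frac{175}{6} - 7 s$ ($M{\left(f,s \right)} = \left(-3 - 4\right) \left(s - \frac{25}{6}\right) = - 7 \left(- \frac{25}{6} + s\right) = \frac{175}{6} - 7 s$)
$398 - M{\left(6,21 \right)} = 398 - \left(\frac{175}{6} - 147\right) = 398 - - \frac{707}{6} = 398 + \frac{707}{6} = \frac{3095}{6}$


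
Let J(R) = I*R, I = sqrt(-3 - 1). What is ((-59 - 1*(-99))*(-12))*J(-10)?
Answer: 9600*I ≈ 9600.0*I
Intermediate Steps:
I = 2*I (I = sqrt(-4) = 2*I ≈ 2.0*I)
J(R) = 2*I*R (J(R) = (2*I)*R = 2*I*R)
((-59 - 1*(-99))*(-12))*J(-10) = ((-59 - 1*(-99))*(-12))*(2*I*(-10)) = ((-59 + 99)*(-12))*(-20*I) = (40*(-12))*(-20*I) = -(-9600)*I = 9600*I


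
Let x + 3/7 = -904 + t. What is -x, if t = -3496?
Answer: 30803/7 ≈ 4400.4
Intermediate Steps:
x = -30803/7 (x = -3/7 + (-904 - 3496) = -3/7 - 4400 = -30803/7 ≈ -4400.4)
-x = -1*(-30803/7) = 30803/7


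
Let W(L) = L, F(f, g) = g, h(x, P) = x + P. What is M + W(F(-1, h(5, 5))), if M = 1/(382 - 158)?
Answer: 2241/224 ≈ 10.004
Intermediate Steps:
h(x, P) = P + x
M = 1/224 ≈ 0.0044643
M + W(F(-1, h(5, 5))) = 1/224 + (5 + 5) = 1/224 + 10 = 2241/224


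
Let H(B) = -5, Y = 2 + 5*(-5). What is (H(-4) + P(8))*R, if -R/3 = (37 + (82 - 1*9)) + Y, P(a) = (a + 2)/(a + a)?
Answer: 9135/8 ≈ 1141.9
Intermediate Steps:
P(a) = (2 + a)/(2*a) (P(a) = (2 + a)/((2*a)) = (2 + a)*(1/(2*a)) = (2 + a)/(2*a))
Y = -23 (Y = 2 - 25 = -23)
R = -261 (R = -3*((37 + (82 - 1*9)) - 23) = -3*((37 + (82 - 9)) - 23) = -3*((37 + 73) - 23) = -3*(110 - 23) = -3*87 = -261)
(H(-4) + P(8))*R = (-5 + (1/2)*(2 + 8)/8)*(-261) = (-5 + (1/2)*(1/8)*10)*(-261) = (-5 + 5/8)*(-261) = -35/8*(-261) = 9135/8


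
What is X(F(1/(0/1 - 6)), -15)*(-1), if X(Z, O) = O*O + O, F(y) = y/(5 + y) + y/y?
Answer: -210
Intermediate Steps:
F(y) = 1 + y/(5 + y) (F(y) = y/(5 + y) + 1 = 1 + y/(5 + y))
X(Z, O) = O + O**2 (X(Z, O) = O**2 + O = O + O**2)
X(F(1/(0/1 - 6)), -15)*(-1) = -15*(1 - 15)*(-1) = -15*(-14)*(-1) = 210*(-1) = -210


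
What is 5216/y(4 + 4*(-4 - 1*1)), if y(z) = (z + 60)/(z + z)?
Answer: -41728/11 ≈ -3793.5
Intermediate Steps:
y(z) = (60 + z)/(2*z) (y(z) = (60 + z)/((2*z)) = (60 + z)*(1/(2*z)) = (60 + z)/(2*z))
5216/y(4 + 4*(-4 - 1*1)) = 5216/(((60 + (4 + 4*(-4 - 1*1)))/(2*(4 + 4*(-4 - 1*1))))) = 5216/(((60 + (4 + 4*(-4 - 1)))/(2*(4 + 4*(-4 - 1))))) = 5216/(((60 + (4 + 4*(-5)))/(2*(4 + 4*(-5))))) = 5216/(((60 + (4 - 20))/(2*(4 - 20)))) = 5216/(((1/2)*(60 - 16)/(-16))) = 5216/(((1/2)*(-1/16)*44)) = 5216/(-11/8) = 5216*(-8/11) = -41728/11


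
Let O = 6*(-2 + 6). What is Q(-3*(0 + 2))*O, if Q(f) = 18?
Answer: 432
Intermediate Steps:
O = 24 (O = 6*4 = 24)
Q(-3*(0 + 2))*O = 18*24 = 432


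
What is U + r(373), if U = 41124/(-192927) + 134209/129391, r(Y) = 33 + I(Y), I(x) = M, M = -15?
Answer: 156635259495/8321005819 ≈ 18.824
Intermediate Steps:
I(x) = -15
r(Y) = 18 (r(Y) = 33 - 15 = 18)
U = 6857154753/8321005819 (U = 41124*(-1/192927) + 134209*(1/129391) = -13708/64309 + 134209/129391 = 6857154753/8321005819 ≈ 0.82408)
U + r(373) = 6857154753/8321005819 + 18 = 156635259495/8321005819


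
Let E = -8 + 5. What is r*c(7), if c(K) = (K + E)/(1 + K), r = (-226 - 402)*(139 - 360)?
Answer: 69394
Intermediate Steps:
E = -3
r = 138788 (r = -628*(-221) = 138788)
c(K) = (-3 + K)/(1 + K) (c(K) = (K - 3)/(1 + K) = (-3 + K)/(1 + K))
r*c(7) = 138788*((-3 + 7)/(1 + 7)) = 138788*(4/8) = 138788*((⅛)*4) = 138788*(½) = 69394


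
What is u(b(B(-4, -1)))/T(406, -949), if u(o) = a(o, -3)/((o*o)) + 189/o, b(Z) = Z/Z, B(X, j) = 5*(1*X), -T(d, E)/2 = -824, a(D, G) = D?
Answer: 95/824 ≈ 0.11529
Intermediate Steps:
T(d, E) = 1648 (T(d, E) = -2*(-824) = 1648)
B(X, j) = 5*X
b(Z) = 1
u(o) = 190/o (u(o) = o/((o*o)) + 189/o = o/(o**2) + 189/o = o/o**2 + 189/o = 1/o + 189/o = 190/o)
u(b(B(-4, -1)))/T(406, -949) = (190/1)/1648 = (190*1)*(1/1648) = 190*(1/1648) = 95/824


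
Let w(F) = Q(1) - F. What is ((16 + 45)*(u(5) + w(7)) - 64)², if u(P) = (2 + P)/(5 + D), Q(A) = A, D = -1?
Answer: 1671849/16 ≈ 1.0449e+5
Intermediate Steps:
u(P) = ½ + P/4 (u(P) = (2 + P)/(5 - 1) = (2 + P)/4 = (2 + P)*(¼) = ½ + P/4)
w(F) = 1 - F
((16 + 45)*(u(5) + w(7)) - 64)² = ((16 + 45)*((½ + (¼)*5) + (1 - 1*7)) - 64)² = (61*((½ + 5/4) + (1 - 7)) - 64)² = (61*(7/4 - 6) - 64)² = (61*(-17/4) - 64)² = (-1037/4 - 64)² = (-1293/4)² = 1671849/16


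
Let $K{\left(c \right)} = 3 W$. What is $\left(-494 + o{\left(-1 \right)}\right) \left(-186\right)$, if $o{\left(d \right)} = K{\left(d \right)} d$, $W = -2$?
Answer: $90768$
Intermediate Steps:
$K{\left(c \right)} = -6$ ($K{\left(c \right)} = 3 \left(-2\right) = -6$)
$o{\left(d \right)} = - 6 d$
$\left(-494 + o{\left(-1 \right)}\right) \left(-186\right) = \left(-494 - -6\right) \left(-186\right) = \left(-494 + 6\right) \left(-186\right) = \left(-488\right) \left(-186\right) = 90768$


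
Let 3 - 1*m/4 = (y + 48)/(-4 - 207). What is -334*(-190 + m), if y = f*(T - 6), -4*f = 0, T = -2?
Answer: 12480244/211 ≈ 59148.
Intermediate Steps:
f = 0 (f = -¼*0 = 0)
y = 0 (y = 0*(-2 - 6) = 0*(-8) = 0)
m = 2724/211 (m = 12 - 4*(0 + 48)/(-4 - 207) = 12 - 192/(-211) = 12 - 192*(-1)/211 = 12 - 4*(-48/211) = 12 + 192/211 = 2724/211 ≈ 12.910)
-334*(-190 + m) = -334*(-190 + 2724/211) = -334*(-37366/211) = 12480244/211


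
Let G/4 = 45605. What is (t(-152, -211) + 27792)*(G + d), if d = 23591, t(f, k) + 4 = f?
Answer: 5693319996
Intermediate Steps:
t(f, k) = -4 + f
G = 182420 (G = 4*45605 = 182420)
(t(-152, -211) + 27792)*(G + d) = ((-4 - 152) + 27792)*(182420 + 23591) = (-156 + 27792)*206011 = 27636*206011 = 5693319996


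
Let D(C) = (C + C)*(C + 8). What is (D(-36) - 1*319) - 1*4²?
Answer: 1681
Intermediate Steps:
D(C) = 2*C*(8 + C) (D(C) = (2*C)*(8 + C) = 2*C*(8 + C))
(D(-36) - 1*319) - 1*4² = (2*(-36)*(8 - 36) - 1*319) - 1*4² = (2*(-36)*(-28) - 319) - 1*16 = (2016 - 319) - 16 = 1697 - 16 = 1681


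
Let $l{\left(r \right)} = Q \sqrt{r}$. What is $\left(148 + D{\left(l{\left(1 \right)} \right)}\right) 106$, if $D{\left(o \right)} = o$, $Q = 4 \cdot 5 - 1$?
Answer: $17702$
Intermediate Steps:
$Q = 19$ ($Q = 20 - 1 = 19$)
$l{\left(r \right)} = 19 \sqrt{r}$
$\left(148 + D{\left(l{\left(1 \right)} \right)}\right) 106 = \left(148 + 19 \sqrt{1}\right) 106 = \left(148 + 19 \cdot 1\right) 106 = \left(148 + 19\right) 106 = 167 \cdot 106 = 17702$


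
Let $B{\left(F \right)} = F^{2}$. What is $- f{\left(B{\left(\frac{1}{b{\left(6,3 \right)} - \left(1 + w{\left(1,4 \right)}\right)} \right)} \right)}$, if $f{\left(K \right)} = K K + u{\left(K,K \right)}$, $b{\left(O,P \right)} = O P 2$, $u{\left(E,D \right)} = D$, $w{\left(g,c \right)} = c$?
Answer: $- \frac{962}{923521} \approx -0.0010417$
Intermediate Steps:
$b{\left(O,P \right)} = 2 O P$
$f{\left(K \right)} = K + K^{2}$ ($f{\left(K \right)} = K K + K = K^{2} + K = K + K^{2}$)
$- f{\left(B{\left(\frac{1}{b{\left(6,3 \right)} - \left(1 + w{\left(1,4 \right)}\right)} \right)} \right)} = - \left(\frac{1}{2 \cdot 6 \cdot 3 - 5}\right)^{2} \left(1 + \left(\frac{1}{2 \cdot 6 \cdot 3 - 5}\right)^{2}\right) = - \left(\frac{1}{36 - 5}\right)^{2} \left(1 + \left(\frac{1}{36 - 5}\right)^{2}\right) = - \left(\frac{1}{31}\right)^{2} \left(1 + \left(\frac{1}{31}\right)^{2}\right) = - \frac{1 + \left(\frac{1}{31}\right)^{2}}{961} = - \frac{1 + \frac{1}{961}}{961} = - \frac{962}{961 \cdot 961} = \left(-1\right) \frac{962}{923521} = - \frac{962}{923521}$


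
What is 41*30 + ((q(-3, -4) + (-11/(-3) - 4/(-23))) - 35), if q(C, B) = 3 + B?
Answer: 82651/69 ≈ 1197.8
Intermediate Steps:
41*30 + ((q(-3, -4) + (-11/(-3) - 4/(-23))) - 35) = 41*30 + (((3 - 4) + (-11/(-3) - 4/(-23))) - 35) = 1230 + ((-1 + (-11*(-⅓) - 4*(-1/23))) - 35) = 1230 + ((-1 + (11/3 + 4/23)) - 35) = 1230 + ((-1 + 265/69) - 35) = 1230 + (196/69 - 35) = 1230 - 2219/69 = 82651/69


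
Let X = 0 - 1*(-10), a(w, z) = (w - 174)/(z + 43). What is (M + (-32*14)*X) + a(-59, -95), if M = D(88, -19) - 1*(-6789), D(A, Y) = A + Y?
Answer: 123889/52 ≈ 2382.5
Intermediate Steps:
a(w, z) = (-174 + w)/(43 + z)
X = 10 (X = 0 + 10 = 10)
M = 6858 (M = (88 - 19) - 1*(-6789) = 69 + 6789 = 6858)
(M + (-32*14)*X) + a(-59, -95) = (6858 - 32*14*10) + (-174 - 59)/(43 - 95) = (6858 - 448*10) - 233/(-52) = (6858 - 4480) - 1/52*(-233) = 2378 + 233/52 = 123889/52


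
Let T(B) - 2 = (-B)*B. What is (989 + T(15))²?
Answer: 586756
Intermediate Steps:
T(B) = 2 - B² (T(B) = 2 + (-B)*B = 2 - B²)
(989 + T(15))² = (989 + (2 - 1*15²))² = (989 + (2 - 1*225))² = (989 + (2 - 225))² = (989 - 223)² = 766² = 586756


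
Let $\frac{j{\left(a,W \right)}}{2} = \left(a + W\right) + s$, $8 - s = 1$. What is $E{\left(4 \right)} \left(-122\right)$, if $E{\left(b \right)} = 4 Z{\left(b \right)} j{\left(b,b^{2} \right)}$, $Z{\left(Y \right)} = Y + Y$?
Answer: $-210816$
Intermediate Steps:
$s = 7$ ($s = 8 - 1 = 7$)
$j{\left(a,W \right)} = 14 + 2 W + 2 a$ ($j{\left(a,W \right)} = 2 \left(\left(a + W\right) + 7\right) = 2 \left(\left(W + a\right) + 7\right) = 2 \left(7 + W + a\right) = 14 + 2 W + 2 a$)
$Z{\left(Y \right)} = 2 Y$
$E{\left(b \right)} = 8 b \left(14 + 2 b + 2 b^{2}\right)$ ($E{\left(b \right)} = 4 \cdot 2 b \left(14 + 2 b^{2} + 2 b\right) = 8 b \left(14 + 2 b + 2 b^{2}\right)$)
$E{\left(4 \right)} \left(-122\right) = 16 \cdot 4 \left(7 + 4 + 4^{2}\right) \left(-122\right) = 16 \cdot 4 \left(7 + 4 + 16\right) \left(-122\right) = 16 \cdot 4 \cdot 27 \left(-122\right) = 1728 \left(-122\right) = -210816$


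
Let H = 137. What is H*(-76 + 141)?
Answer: 8905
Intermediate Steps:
H*(-76 + 141) = 137*(-76 + 141) = 137*65 = 8905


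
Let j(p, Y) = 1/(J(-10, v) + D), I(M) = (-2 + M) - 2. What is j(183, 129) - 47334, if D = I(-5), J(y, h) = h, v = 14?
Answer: -236669/5 ≈ -47334.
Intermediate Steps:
I(M) = -4 + M
D = -9 (D = -4 - 5 = -9)
j(p, Y) = ⅕ (j(p, Y) = 1/(14 - 9) = 1/5 = ⅕)
j(183, 129) - 47334 = ⅕ - 47334 = -236669/5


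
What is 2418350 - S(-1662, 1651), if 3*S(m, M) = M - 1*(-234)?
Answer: 7253165/3 ≈ 2.4177e+6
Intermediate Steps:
S(m, M) = 78 + M/3 (S(m, M) = (M - 1*(-234))/3 = (M + 234)/3 = (234 + M)/3 = 78 + M/3)
2418350 - S(-1662, 1651) = 2418350 - (78 + (⅓)*1651) = 2418350 - (78 + 1651/3) = 2418350 - 1*1885/3 = 2418350 - 1885/3 = 7253165/3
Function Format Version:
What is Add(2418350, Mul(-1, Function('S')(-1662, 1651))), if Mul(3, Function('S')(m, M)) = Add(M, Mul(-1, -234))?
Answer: Rational(7253165, 3) ≈ 2.4177e+6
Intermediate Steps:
Function('S')(m, M) = Add(78, Mul(Rational(1, 3), M)) (Function('S')(m, M) = Mul(Rational(1, 3), Add(M, Mul(-1, -234))) = Mul(Rational(1, 3), Add(M, 234)) = Mul(Rational(1, 3), Add(234, M)) = Add(78, Mul(Rational(1, 3), M)))
Add(2418350, Mul(-1, Function('S')(-1662, 1651))) = Add(2418350, Mul(-1, Add(78, Mul(Rational(1, 3), 1651)))) = Add(2418350, Mul(-1, Add(78, Rational(1651, 3)))) = Add(2418350, Mul(-1, Rational(1885, 3))) = Add(2418350, Rational(-1885, 3)) = Rational(7253165, 3)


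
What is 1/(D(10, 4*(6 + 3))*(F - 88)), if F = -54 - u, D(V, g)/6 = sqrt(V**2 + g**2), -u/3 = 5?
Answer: -sqrt(349)/531876 ≈ -3.5124e-5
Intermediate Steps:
u = -15 (u = -3*5 = -15)
D(V, g) = 6*sqrt(V**2 + g**2)
F = -39 (F = -54 - 1*(-15) = -54 + 15 = -39)
1/(D(10, 4*(6 + 3))*(F - 88)) = 1/((6*sqrt(10**2 + (4*(6 + 3))**2))*(-39 - 88)) = 1/((6*sqrt(100 + (4*9)**2))*(-127)) = 1/((6*sqrt(100 + 36**2))*(-127)) = 1/((6*sqrt(100 + 1296))*(-127)) = 1/((6*sqrt(1396))*(-127)) = 1/((6*(2*sqrt(349)))*(-127)) = 1/((12*sqrt(349))*(-127)) = 1/(-1524*sqrt(349)) = -sqrt(349)/531876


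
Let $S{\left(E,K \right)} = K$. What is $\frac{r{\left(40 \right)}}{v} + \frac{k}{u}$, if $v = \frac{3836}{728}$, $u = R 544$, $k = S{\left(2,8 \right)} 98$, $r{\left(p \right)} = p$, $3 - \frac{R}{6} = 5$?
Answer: $\frac{417607}{55896} \approx 7.4711$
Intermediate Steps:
$R = -12$ ($R = 18 - 30 = -12$)
$k = 784$ ($k = 8 \cdot 98 = 784$)
$u = -6528$ ($u = \left(-12\right) 544 = -6528$)
$v = \frac{137}{26}$ ($v = 3836 \cdot \frac{1}{728} = \frac{137}{26} \approx 5.2692$)
$\frac{r{\left(40 \right)}}{v} + \frac{k}{u} = \frac{40}{\frac{137}{26}} + \frac{784}{-6528} = 40 \cdot \frac{26}{137} + 784 \left(- \frac{1}{6528}\right) = \frac{1040}{137} - \frac{49}{408} = \frac{417607}{55896}$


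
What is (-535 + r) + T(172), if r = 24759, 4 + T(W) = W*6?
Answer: 25252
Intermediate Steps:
T(W) = -4 + 6*W (T(W) = -4 + W*6 = -4 + 6*W)
(-535 + r) + T(172) = (-535 + 24759) + (-4 + 6*172) = 24224 + (-4 + 1032) = 24224 + 1028 = 25252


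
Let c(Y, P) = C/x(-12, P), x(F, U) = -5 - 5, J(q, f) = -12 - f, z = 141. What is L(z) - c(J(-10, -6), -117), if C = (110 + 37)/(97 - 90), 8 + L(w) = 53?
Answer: 471/10 ≈ 47.100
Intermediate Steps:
L(w) = 45 (L(w) = -8 + 53 = 45)
x(F, U) = -10
C = 21 (C = 147/7 = 147*(⅐) = 21)
c(Y, P) = -21/10 (c(Y, P) = 21/(-10) = 21*(-⅒) = -21/10)
L(z) - c(J(-10, -6), -117) = 45 - 1*(-21/10) = 45 + 21/10 = 471/10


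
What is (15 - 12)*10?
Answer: 30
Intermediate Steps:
(15 - 12)*10 = 3*10 = 30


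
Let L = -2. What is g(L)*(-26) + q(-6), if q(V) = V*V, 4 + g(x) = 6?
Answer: -16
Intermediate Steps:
g(x) = 2 (g(x) = -4 + 6 = 2)
q(V) = V²
g(L)*(-26) + q(-6) = 2*(-26) + (-6)² = -52 + 36 = -16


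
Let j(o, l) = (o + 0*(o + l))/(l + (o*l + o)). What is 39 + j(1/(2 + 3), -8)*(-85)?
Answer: 1918/47 ≈ 40.809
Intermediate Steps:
j(o, l) = o/(l + o + l*o) (j(o, l) = (o + 0*(l + o))/(l + (l*o + o)) = (o + 0)/(l + (o + l*o)) = o/(l + o + l*o))
39 + j(1/(2 + 3), -8)*(-85) = 39 + (1/((2 + 3)*(-8 + 1/(2 + 3) - 8/(2 + 3))))*(-85) = 39 + (1/(5*(-8 + 1/5 - 8/5)))*(-85) = 39 + (1/(5*(-8 + ⅕ - 8*⅕)))*(-85) = 39 + (1/(5*(-8 + ⅕ - 8/5)))*(-85) = 39 + (1/(5*(-47/5)))*(-85) = 39 + ((⅕)*(-5/47))*(-85) = 39 - 1/47*(-85) = 39 + 85/47 = 1918/47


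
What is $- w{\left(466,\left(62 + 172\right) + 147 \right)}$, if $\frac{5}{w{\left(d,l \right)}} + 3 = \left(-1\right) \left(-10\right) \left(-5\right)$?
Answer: $\frac{5}{53} \approx 0.09434$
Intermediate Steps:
$w{\left(d,l \right)} = - \frac{5}{53}$ ($w{\left(d,l \right)} = \frac{5}{-3 + \left(-1\right) \left(-10\right) \left(-5\right)} = \frac{5}{-3 + 10 \left(-5\right)} = \frac{5}{-3 - 50} = \frac{5}{-53} = 5 \left(- \frac{1}{53}\right) = - \frac{5}{53}$)
$- w{\left(466,\left(62 + 172\right) + 147 \right)} = \left(-1\right) \left(- \frac{5}{53}\right) = \frac{5}{53}$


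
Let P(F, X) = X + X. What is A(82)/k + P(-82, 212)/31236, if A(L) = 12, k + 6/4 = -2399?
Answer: 321490/37491009 ≈ 0.0085751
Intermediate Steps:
k = -4801/2 (k = -3/2 - 2399 = -4801/2 ≈ -2400.5)
P(F, X) = 2*X
A(82)/k + P(-82, 212)/31236 = 12/(-4801/2) + (2*212)/31236 = 12*(-2/4801) + 424*(1/31236) = -24/4801 + 106/7809 = 321490/37491009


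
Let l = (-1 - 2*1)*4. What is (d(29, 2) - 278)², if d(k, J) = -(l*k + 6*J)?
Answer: 3364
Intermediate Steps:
l = -12 (l = (-1 - 2)*4 = -3*4 = -12)
d(k, J) = -6*J + 12*k (d(k, J) = -(-12*k + 6*J) = -6*J + 12*k)
(d(29, 2) - 278)² = ((-6*2 + 12*29) - 278)² = ((-12 + 348) - 278)² = (336 - 278)² = 58² = 3364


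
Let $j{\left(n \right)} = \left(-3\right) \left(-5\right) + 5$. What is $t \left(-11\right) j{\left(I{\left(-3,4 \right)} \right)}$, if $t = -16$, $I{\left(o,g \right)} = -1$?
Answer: $3520$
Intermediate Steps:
$j{\left(n \right)} = 20$ ($j{\left(n \right)} = 15 + 5 = 20$)
$t \left(-11\right) j{\left(I{\left(-3,4 \right)} \right)} = \left(-16\right) \left(-11\right) 20 = 176 \cdot 20 = 3520$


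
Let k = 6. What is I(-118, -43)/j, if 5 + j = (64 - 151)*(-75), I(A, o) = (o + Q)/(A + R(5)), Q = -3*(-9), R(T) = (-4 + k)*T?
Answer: 1/44010 ≈ 2.2722e-5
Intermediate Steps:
R(T) = 2*T (R(T) = (-4 + 6)*T = 2*T)
Q = 27
I(A, o) = (27 + o)/(10 + A) (I(A, o) = (o + 27)/(A + 2*5) = (27 + o)/(A + 10) = (27 + o)/(10 + A))
j = 6520 (j = -5 + (64 - 151)*(-75) = -5 - 87*(-75) = -5 + 6525 = 6520)
I(-118, -43)/j = ((27 - 43)/(10 - 118))/6520 = (-16/(-108))*(1/6520) = -1/108*(-16)*(1/6520) = (4/27)*(1/6520) = 1/44010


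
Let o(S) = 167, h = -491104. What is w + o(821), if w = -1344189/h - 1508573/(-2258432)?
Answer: 536933235333/3150923264 ≈ 170.41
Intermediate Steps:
w = 10729050245/3150923264 (w = -1344189/(-491104) - 1508573/(-2258432) = -1344189*(-1/491104) - 1508573*(-1/2258432) = 1344189/491104 + 137143/205312 = 10729050245/3150923264 ≈ 3.4050)
w + o(821) = 10729050245/3150923264 + 167 = 536933235333/3150923264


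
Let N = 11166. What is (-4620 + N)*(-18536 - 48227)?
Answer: -437030598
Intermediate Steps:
(-4620 + N)*(-18536 - 48227) = (-4620 + 11166)*(-18536 - 48227) = 6546*(-66763) = -437030598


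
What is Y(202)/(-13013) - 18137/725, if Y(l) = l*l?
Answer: -265599681/9434425 ≈ -28.152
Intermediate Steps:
Y(l) = l²
Y(202)/(-13013) - 18137/725 = 202²/(-13013) - 18137/725 = 40804*(-1/13013) - 18137*1/725 = -40804/13013 - 18137/725 = -265599681/9434425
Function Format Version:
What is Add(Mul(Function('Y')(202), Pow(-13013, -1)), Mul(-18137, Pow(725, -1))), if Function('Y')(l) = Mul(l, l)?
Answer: Rational(-265599681, 9434425) ≈ -28.152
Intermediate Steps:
Function('Y')(l) = Pow(l, 2)
Add(Mul(Function('Y')(202), Pow(-13013, -1)), Mul(-18137, Pow(725, -1))) = Add(Mul(Pow(202, 2), Pow(-13013, -1)), Mul(-18137, Pow(725, -1))) = Add(Mul(40804, Rational(-1, 13013)), Mul(-18137, Rational(1, 725))) = Add(Rational(-40804, 13013), Rational(-18137, 725)) = Rational(-265599681, 9434425)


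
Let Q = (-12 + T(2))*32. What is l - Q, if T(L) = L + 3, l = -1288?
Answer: -1064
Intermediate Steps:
T(L) = 3 + L
Q = -224 (Q = (-12 + (3 + 2))*32 = (-12 + 5)*32 = -7*32 = -224)
l - Q = -1288 - 1*(-224) = -1288 + 224 = -1064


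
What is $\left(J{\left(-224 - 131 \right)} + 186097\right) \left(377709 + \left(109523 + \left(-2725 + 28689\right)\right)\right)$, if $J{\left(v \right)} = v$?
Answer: $95322051432$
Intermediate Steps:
$\left(J{\left(-224 - 131 \right)} + 186097\right) \left(377709 + \left(109523 + \left(-2725 + 28689\right)\right)\right) = \left(\left(-224 - 131\right) + 186097\right) \left(377709 + \left(109523 + \left(-2725 + 28689\right)\right)\right) = \left(\left(-224 - 131\right) + 186097\right) \left(377709 + \left(109523 + 25964\right)\right) = \left(-355 + 186097\right) \left(377709 + 135487\right) = 185742 \cdot 513196 = 95322051432$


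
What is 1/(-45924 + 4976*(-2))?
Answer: -1/55876 ≈ -1.7897e-5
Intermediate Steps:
1/(-45924 + 4976*(-2)) = 1/(-45924 - 9952) = 1/(-55876) = -1/55876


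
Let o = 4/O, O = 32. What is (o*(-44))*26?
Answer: -143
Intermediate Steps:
o = 1/8 (o = 4/32 = 4*(1/32) = 1/8 ≈ 0.12500)
(o*(-44))*26 = ((1/8)*(-44))*26 = -11/2*26 = -143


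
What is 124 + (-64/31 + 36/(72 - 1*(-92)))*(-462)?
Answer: 1240994/1271 ≈ 976.39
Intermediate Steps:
124 + (-64/31 + 36/(72 - 1*(-92)))*(-462) = 124 + (-64*1/31 + 36/(72 + 92))*(-462) = 124 + (-64/31 + 36/164)*(-462) = 124 + (-64/31 + 36*(1/164))*(-462) = 124 + (-64/31 + 9/41)*(-462) = 124 - 2345/1271*(-462) = 124 + 1083390/1271 = 1240994/1271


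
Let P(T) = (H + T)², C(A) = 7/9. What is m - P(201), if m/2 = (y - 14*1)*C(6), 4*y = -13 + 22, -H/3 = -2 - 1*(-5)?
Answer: -663881/18 ≈ -36882.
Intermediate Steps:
H = -9 (H = -3*(-2 - 1*(-5)) = -3*(-2 + 5) = -3*3 = -9)
C(A) = 7/9 (C(A) = 7*(⅑) = 7/9)
P(T) = (-9 + T)²
y = 9/4 (y = (-13 + 22)/4 = (¼)*9 = 9/4 ≈ 2.2500)
m = -329/18 (m = 2*((9/4 - 14*1)*(7/9)) = 2*((9/4 - 14)*(7/9)) = 2*(-47/4*7/9) = 2*(-329/36) = -329/18 ≈ -18.278)
m - P(201) = -329/18 - (-9 + 201)² = -329/18 - 1*192² = -329/18 - 1*36864 = -329/18 - 36864 = -663881/18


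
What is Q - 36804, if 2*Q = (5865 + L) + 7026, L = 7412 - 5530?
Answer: -58835/2 ≈ -29418.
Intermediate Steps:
L = 1882
Q = 14773/2 (Q = ((5865 + 1882) + 7026)/2 = (7747 + 7026)/2 = (½)*14773 = 14773/2 ≈ 7386.5)
Q - 36804 = 14773/2 - 36804 = -58835/2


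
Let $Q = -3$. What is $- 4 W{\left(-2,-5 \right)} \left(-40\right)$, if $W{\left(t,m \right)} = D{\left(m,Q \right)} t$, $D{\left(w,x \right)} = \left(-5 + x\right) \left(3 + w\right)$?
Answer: $-5120$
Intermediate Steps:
$W{\left(t,m \right)} = t \left(-24 - 8 m\right)$ ($W{\left(t,m \right)} = \left(-15 - 5 m + 3 \left(-3\right) + m \left(-3\right)\right) t = \left(-15 - 5 m - 9 - 3 m\right) t = \left(-24 - 8 m\right) t = t \left(-24 - 8 m\right)$)
$- 4 W{\left(-2,-5 \right)} \left(-40\right) = - 4 \left(\left(-8\right) \left(-2\right) \left(3 - 5\right)\right) \left(-40\right) = - 4 \left(\left(-8\right) \left(-2\right) \left(-2\right)\right) \left(-40\right) = \left(-4\right) \left(-32\right) \left(-40\right) = 128 \left(-40\right) = -5120$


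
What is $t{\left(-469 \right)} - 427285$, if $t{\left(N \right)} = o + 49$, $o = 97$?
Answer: $-427139$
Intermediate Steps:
$t{\left(N \right)} = 146$ ($t{\left(N \right)} = 97 + 49 = 146$)
$t{\left(-469 \right)} - 427285 = 146 - 427285 = -427139$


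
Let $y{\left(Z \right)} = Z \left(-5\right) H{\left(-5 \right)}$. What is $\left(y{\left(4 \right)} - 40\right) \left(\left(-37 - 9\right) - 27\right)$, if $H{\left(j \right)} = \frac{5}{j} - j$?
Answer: $8760$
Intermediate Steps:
$H{\left(j \right)} = - j + \frac{5}{j}$
$y{\left(Z \right)} = - 20 Z$ ($y{\left(Z \right)} = Z \left(-5\right) \left(\left(-1\right) \left(-5\right) + \frac{5}{-5}\right) = - 5 Z \left(5 + 5 \left(- \frac{1}{5}\right)\right) = - 5 Z \left(5 - 1\right) = - 5 Z 4 = - 20 Z$)
$\left(y{\left(4 \right)} - 40\right) \left(\left(-37 - 9\right) - 27\right) = \left(\left(-20\right) 4 - 40\right) \left(\left(-37 - 9\right) - 27\right) = \left(-80 - 40\right) \left(-46 - 27\right) = \left(-120\right) \left(-73\right) = 8760$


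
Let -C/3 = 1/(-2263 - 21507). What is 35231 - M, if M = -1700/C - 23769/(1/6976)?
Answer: 537952325/3 ≈ 1.7932e+8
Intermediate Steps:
C = 3/23770 (C = -3/(-2263 - 21507) = -3/(-23770) = -3*(-1/23770) = 3/23770 ≈ 0.00012621)
M = -537846632/3 (M = -1700/3/23770 - 23769/(1/6976) = -1700*23770/3 - 23769/1/6976 = -40409000/3 - 23769*6976 = -40409000/3 - 165812544 = -537846632/3 ≈ -1.7928e+8)
35231 - M = 35231 - 1*(-537846632/3) = 35231 + 537846632/3 = 537952325/3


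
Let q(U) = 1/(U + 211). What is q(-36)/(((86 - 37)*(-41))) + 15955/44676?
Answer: 5609334449/15706964700 ≈ 0.35712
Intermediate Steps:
q(U) = 1/(211 + U)
q(-36)/(((86 - 37)*(-41))) + 15955/44676 = 1/((211 - 36)*(((86 - 37)*(-41)))) + 15955/44676 = 1/(175*((49*(-41)))) + 15955*(1/44676) = (1/175)/(-2009) + 15955/44676 = (1/175)*(-1/2009) + 15955/44676 = -1/351575 + 15955/44676 = 5609334449/15706964700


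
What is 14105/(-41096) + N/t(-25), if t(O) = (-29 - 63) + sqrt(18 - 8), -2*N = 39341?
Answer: 37125806093/173712792 + 39341*sqrt(10)/16908 ≈ 221.08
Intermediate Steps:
N = -39341/2 (N = -1/2*39341 = -39341/2 ≈ -19671.)
t(O) = -92 + sqrt(10)
14105/(-41096) + N/t(-25) = 14105/(-41096) - 39341/(2*(-92 + sqrt(10))) = 14105*(-1/41096) - 39341/(2*(-92 + sqrt(10))) = -14105/41096 - 39341/(2*(-92 + sqrt(10)))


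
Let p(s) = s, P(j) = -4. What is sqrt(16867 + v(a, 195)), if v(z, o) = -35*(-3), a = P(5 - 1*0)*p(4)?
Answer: 2*sqrt(4243) ≈ 130.28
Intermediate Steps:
a = -16 (a = -4*4 = -16)
v(z, o) = 105
sqrt(16867 + v(a, 195)) = sqrt(16867 + 105) = sqrt(16972) = 2*sqrt(4243)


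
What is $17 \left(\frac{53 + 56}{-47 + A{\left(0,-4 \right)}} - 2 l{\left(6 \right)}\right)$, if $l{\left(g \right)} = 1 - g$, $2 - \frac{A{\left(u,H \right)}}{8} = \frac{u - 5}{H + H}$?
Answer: $\frac{4267}{36} \approx 118.53$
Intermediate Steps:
$A{\left(u,H \right)} = 16 - \frac{4 \left(-5 + u\right)}{H}$ ($A{\left(u,H \right)} = 16 - 8 \frac{u - 5}{H + H} = 16 - 8 \frac{-5 + u}{2 H} = 16 - \frac{4 \left(-5 + u\right)}{H}$)
$17 \left(\frac{53 + 56}{-47 + A{\left(0,-4 \right)}} - 2 l{\left(6 \right)}\right) = 17 \left(\frac{53 + 56}{-47 + \frac{4 \left(5 - 0 + 4 \left(-4\right)\right)}{-4}} - 2 \left(1 - 6\right)\right) = 17 \left(\frac{109}{-47 + 4 \left(- \frac{1}{4}\right) \left(5 + 0 - 16\right)} - 2 \left(1 - 6\right)\right) = 17 \left(\frac{109}{-47 + 4 \left(- \frac{1}{4}\right) \left(-11\right)} - -10\right) = 17 \left(\frac{109}{-47 + 11} + 10\right) = 17 \left(\frac{109}{-36} + 10\right) = 17 \left(109 \left(- \frac{1}{36}\right) + 10\right) = 17 \left(- \frac{109}{36} + 10\right) = 17 \cdot \frac{251}{36} = \frac{4267}{36}$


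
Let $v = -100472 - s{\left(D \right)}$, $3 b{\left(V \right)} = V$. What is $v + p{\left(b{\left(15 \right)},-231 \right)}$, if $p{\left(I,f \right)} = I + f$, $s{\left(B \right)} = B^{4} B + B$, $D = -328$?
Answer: $3796375893998$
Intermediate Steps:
$b{\left(V \right)} = \frac{V}{3}$
$s{\left(B \right)} = B + B^{5}$ ($s{\left(B \right)} = B^{5} + B = B + B^{5}$)
$v = 3796375894224$ ($v = -100472 - \left(-328 + \left(-328\right)^{5}\right) = -100472 - \left(-328 - 3796375994368\right) = -100472 - -3796375994696 = -100472 + 3796375994696 = 3796375894224$)
$v + p{\left(b{\left(15 \right)},-231 \right)} = 3796375894224 + \left(\frac{1}{3} \cdot 15 - 231\right) = 3796375894224 + \left(5 - 231\right) = 3796375894224 - 226 = 3796375893998$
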